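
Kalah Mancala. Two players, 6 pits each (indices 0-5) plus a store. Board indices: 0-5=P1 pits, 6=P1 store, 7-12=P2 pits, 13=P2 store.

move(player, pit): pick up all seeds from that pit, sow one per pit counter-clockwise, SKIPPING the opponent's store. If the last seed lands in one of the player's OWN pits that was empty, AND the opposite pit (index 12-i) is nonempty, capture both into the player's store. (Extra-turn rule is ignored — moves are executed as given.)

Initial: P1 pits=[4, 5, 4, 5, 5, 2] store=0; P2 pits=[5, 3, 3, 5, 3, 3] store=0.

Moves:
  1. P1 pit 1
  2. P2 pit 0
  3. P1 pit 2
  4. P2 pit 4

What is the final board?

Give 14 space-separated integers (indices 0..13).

Move 1: P1 pit1 -> P1=[4,0,5,6,6,3](1) P2=[5,3,3,5,3,3](0)
Move 2: P2 pit0 -> P1=[4,0,5,6,6,3](1) P2=[0,4,4,6,4,4](0)
Move 3: P1 pit2 -> P1=[4,0,0,7,7,4](2) P2=[1,4,4,6,4,4](0)
Move 4: P2 pit4 -> P1=[5,1,0,7,7,4](2) P2=[1,4,4,6,0,5](1)

Answer: 5 1 0 7 7 4 2 1 4 4 6 0 5 1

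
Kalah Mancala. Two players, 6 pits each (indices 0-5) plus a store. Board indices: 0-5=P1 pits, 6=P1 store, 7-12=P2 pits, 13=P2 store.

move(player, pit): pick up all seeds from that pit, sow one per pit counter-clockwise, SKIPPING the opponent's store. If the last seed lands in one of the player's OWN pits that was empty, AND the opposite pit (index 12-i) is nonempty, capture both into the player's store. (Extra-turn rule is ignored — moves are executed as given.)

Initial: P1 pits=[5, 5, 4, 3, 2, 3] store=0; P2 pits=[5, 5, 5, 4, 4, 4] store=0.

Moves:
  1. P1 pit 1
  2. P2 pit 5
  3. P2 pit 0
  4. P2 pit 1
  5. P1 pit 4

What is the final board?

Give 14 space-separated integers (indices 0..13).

Move 1: P1 pit1 -> P1=[5,0,5,4,3,4](1) P2=[5,5,5,4,4,4](0)
Move 2: P2 pit5 -> P1=[6,1,6,4,3,4](1) P2=[5,5,5,4,4,0](1)
Move 3: P2 pit0 -> P1=[0,1,6,4,3,4](1) P2=[0,6,6,5,5,0](8)
Move 4: P2 pit1 -> P1=[1,1,6,4,3,4](1) P2=[0,0,7,6,6,1](9)
Move 5: P1 pit4 -> P1=[1,1,6,4,0,5](2) P2=[1,0,7,6,6,1](9)

Answer: 1 1 6 4 0 5 2 1 0 7 6 6 1 9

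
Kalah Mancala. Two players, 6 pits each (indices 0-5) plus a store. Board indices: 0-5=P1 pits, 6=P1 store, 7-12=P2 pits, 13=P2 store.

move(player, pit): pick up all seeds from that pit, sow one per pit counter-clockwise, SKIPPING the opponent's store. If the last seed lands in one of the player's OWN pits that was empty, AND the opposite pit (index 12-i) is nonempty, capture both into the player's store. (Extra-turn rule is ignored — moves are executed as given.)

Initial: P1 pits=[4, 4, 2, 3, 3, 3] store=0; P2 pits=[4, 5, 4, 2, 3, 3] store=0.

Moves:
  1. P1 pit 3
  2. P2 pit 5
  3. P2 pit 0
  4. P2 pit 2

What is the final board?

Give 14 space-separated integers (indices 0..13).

Move 1: P1 pit3 -> P1=[4,4,2,0,4,4](1) P2=[4,5,4,2,3,3](0)
Move 2: P2 pit5 -> P1=[5,5,2,0,4,4](1) P2=[4,5,4,2,3,0](1)
Move 3: P2 pit0 -> P1=[5,5,2,0,4,4](1) P2=[0,6,5,3,4,0](1)
Move 4: P2 pit2 -> P1=[6,5,2,0,4,4](1) P2=[0,6,0,4,5,1](2)

Answer: 6 5 2 0 4 4 1 0 6 0 4 5 1 2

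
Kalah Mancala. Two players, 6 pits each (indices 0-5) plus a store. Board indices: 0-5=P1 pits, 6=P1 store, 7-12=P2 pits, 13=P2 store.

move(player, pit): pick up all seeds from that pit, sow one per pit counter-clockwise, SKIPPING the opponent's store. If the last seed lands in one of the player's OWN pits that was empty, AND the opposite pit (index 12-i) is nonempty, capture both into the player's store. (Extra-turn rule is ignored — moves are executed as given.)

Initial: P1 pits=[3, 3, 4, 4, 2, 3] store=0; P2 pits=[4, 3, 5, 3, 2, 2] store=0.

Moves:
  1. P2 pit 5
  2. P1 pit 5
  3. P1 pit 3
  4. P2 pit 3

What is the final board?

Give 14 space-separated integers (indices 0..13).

Move 1: P2 pit5 -> P1=[4,3,4,4,2,3](0) P2=[4,3,5,3,2,0](1)
Move 2: P1 pit5 -> P1=[4,3,4,4,2,0](1) P2=[5,4,5,3,2,0](1)
Move 3: P1 pit3 -> P1=[4,3,4,0,3,1](2) P2=[6,4,5,3,2,0](1)
Move 4: P2 pit3 -> P1=[4,3,4,0,3,1](2) P2=[6,4,5,0,3,1](2)

Answer: 4 3 4 0 3 1 2 6 4 5 0 3 1 2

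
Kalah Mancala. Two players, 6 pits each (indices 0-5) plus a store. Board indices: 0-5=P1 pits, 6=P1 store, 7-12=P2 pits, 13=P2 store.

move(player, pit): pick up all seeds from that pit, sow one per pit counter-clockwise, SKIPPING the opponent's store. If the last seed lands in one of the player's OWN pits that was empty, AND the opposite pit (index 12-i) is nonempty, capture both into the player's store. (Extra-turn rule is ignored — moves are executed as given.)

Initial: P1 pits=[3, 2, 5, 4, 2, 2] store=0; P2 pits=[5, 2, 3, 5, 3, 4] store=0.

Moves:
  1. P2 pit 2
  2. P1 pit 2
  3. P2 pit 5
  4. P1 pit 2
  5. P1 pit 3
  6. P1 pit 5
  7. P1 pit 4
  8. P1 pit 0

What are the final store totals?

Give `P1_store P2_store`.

Answer: 10 1

Derivation:
Move 1: P2 pit2 -> P1=[3,2,5,4,2,2](0) P2=[5,2,0,6,4,5](0)
Move 2: P1 pit2 -> P1=[3,2,0,5,3,3](1) P2=[6,2,0,6,4,5](0)
Move 3: P2 pit5 -> P1=[4,3,1,6,3,3](1) P2=[6,2,0,6,4,0](1)
Move 4: P1 pit2 -> P1=[4,3,0,7,3,3](1) P2=[6,2,0,6,4,0](1)
Move 5: P1 pit3 -> P1=[4,3,0,0,4,4](2) P2=[7,3,1,7,4,0](1)
Move 6: P1 pit5 -> P1=[4,3,0,0,4,0](3) P2=[8,4,2,7,4,0](1)
Move 7: P1 pit4 -> P1=[4,3,0,0,0,1](4) P2=[9,5,2,7,4,0](1)
Move 8: P1 pit0 -> P1=[0,4,1,1,0,1](10) P2=[9,0,2,7,4,0](1)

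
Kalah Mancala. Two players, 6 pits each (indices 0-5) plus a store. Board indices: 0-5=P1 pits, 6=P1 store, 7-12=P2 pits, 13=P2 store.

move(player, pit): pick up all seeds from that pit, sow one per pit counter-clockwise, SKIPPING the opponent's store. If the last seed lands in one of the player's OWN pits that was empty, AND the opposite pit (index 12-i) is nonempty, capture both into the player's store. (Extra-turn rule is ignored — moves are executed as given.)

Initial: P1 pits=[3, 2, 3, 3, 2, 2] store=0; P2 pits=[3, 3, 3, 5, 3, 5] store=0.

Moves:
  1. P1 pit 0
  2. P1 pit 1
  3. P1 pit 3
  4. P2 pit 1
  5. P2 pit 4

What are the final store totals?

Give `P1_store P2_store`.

Answer: 1 1

Derivation:
Move 1: P1 pit0 -> P1=[0,3,4,4,2,2](0) P2=[3,3,3,5,3,5](0)
Move 2: P1 pit1 -> P1=[0,0,5,5,3,2](0) P2=[3,3,3,5,3,5](0)
Move 3: P1 pit3 -> P1=[0,0,5,0,4,3](1) P2=[4,4,3,5,3,5](0)
Move 4: P2 pit1 -> P1=[0,0,5,0,4,3](1) P2=[4,0,4,6,4,6](0)
Move 5: P2 pit4 -> P1=[1,1,5,0,4,3](1) P2=[4,0,4,6,0,7](1)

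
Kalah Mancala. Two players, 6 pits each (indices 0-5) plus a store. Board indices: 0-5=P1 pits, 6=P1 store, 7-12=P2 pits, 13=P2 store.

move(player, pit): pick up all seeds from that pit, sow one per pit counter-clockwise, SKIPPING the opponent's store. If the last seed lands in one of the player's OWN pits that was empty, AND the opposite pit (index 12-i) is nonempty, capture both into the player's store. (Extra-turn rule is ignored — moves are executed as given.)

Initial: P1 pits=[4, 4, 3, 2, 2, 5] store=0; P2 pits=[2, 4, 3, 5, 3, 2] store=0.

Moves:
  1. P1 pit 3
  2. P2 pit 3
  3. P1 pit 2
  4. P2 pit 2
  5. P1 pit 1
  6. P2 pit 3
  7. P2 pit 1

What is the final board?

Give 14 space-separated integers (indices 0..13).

Move 1: P1 pit3 -> P1=[4,4,3,0,3,6](0) P2=[2,4,3,5,3,2](0)
Move 2: P2 pit3 -> P1=[5,5,3,0,3,6](0) P2=[2,4,3,0,4,3](1)
Move 3: P1 pit2 -> P1=[5,5,0,1,4,7](0) P2=[2,4,3,0,4,3](1)
Move 4: P2 pit2 -> P1=[5,5,0,1,4,7](0) P2=[2,4,0,1,5,4](1)
Move 5: P1 pit1 -> P1=[5,0,1,2,5,8](1) P2=[2,4,0,1,5,4](1)
Move 6: P2 pit3 -> P1=[5,0,1,2,5,8](1) P2=[2,4,0,0,6,4](1)
Move 7: P2 pit1 -> P1=[5,0,1,2,5,8](1) P2=[2,0,1,1,7,5](1)

Answer: 5 0 1 2 5 8 1 2 0 1 1 7 5 1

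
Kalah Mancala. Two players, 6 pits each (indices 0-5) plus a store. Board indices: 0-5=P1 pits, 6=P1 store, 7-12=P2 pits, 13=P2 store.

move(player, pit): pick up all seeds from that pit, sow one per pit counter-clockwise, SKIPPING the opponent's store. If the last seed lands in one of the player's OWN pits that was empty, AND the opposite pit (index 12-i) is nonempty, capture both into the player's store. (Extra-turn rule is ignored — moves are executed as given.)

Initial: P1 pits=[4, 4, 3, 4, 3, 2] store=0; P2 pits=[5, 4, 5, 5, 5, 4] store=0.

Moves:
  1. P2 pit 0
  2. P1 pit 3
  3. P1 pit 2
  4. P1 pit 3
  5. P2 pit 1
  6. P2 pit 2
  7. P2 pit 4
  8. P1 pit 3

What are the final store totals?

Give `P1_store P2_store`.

Move 1: P2 pit0 -> P1=[4,4,3,4,3,2](0) P2=[0,5,6,6,6,5](0)
Move 2: P1 pit3 -> P1=[4,4,3,0,4,3](1) P2=[1,5,6,6,6,5](0)
Move 3: P1 pit2 -> P1=[4,4,0,1,5,4](1) P2=[1,5,6,6,6,5](0)
Move 4: P1 pit3 -> P1=[4,4,0,0,6,4](1) P2=[1,5,6,6,6,5](0)
Move 5: P2 pit1 -> P1=[4,4,0,0,6,4](1) P2=[1,0,7,7,7,6](1)
Move 6: P2 pit2 -> P1=[5,5,1,0,6,4](1) P2=[1,0,0,8,8,7](2)
Move 7: P2 pit4 -> P1=[6,6,2,1,7,5](1) P2=[1,0,0,8,0,8](3)
Move 8: P1 pit3 -> P1=[6,6,2,0,8,5](1) P2=[1,0,0,8,0,8](3)

Answer: 1 3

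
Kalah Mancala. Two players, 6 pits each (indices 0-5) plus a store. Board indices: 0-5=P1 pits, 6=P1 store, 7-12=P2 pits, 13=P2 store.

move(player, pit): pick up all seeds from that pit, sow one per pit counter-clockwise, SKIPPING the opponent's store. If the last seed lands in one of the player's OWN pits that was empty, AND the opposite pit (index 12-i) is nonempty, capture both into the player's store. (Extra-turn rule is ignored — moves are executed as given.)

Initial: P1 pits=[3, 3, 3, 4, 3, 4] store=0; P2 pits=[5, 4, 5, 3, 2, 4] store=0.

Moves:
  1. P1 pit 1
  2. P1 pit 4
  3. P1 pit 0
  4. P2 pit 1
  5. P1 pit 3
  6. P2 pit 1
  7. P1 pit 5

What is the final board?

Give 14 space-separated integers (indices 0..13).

Answer: 0 1 5 0 1 0 3 8 1 9 5 4 5 1

Derivation:
Move 1: P1 pit1 -> P1=[3,0,4,5,4,4](0) P2=[5,4,5,3,2,4](0)
Move 2: P1 pit4 -> P1=[3,0,4,5,0,5](1) P2=[6,5,5,3,2,4](0)
Move 3: P1 pit0 -> P1=[0,1,5,6,0,5](1) P2=[6,5,5,3,2,4](0)
Move 4: P2 pit1 -> P1=[0,1,5,6,0,5](1) P2=[6,0,6,4,3,5](1)
Move 5: P1 pit3 -> P1=[0,1,5,0,1,6](2) P2=[7,1,7,4,3,5](1)
Move 6: P2 pit1 -> P1=[0,1,5,0,1,6](2) P2=[7,0,8,4,3,5](1)
Move 7: P1 pit5 -> P1=[0,1,5,0,1,0](3) P2=[8,1,9,5,4,5](1)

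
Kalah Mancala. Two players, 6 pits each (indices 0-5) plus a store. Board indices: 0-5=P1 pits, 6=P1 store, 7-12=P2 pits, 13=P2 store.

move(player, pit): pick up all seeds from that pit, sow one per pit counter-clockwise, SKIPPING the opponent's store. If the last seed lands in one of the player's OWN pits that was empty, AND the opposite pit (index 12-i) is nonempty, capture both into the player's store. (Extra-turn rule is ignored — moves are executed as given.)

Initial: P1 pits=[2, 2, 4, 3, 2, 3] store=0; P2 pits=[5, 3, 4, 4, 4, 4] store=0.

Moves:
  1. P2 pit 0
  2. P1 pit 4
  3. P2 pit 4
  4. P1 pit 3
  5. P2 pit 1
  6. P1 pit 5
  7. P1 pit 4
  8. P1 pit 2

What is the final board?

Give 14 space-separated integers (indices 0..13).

Answer: 3 3 0 1 1 1 6 1 1 7 7 1 7 1

Derivation:
Move 1: P2 pit0 -> P1=[2,2,4,3,2,3](0) P2=[0,4,5,5,5,5](0)
Move 2: P1 pit4 -> P1=[2,2,4,3,0,4](1) P2=[0,4,5,5,5,5](0)
Move 3: P2 pit4 -> P1=[3,3,5,3,0,4](1) P2=[0,4,5,5,0,6](1)
Move 4: P1 pit3 -> P1=[3,3,5,0,1,5](2) P2=[0,4,5,5,0,6](1)
Move 5: P2 pit1 -> P1=[3,3,5,0,1,5](2) P2=[0,0,6,6,1,7](1)
Move 6: P1 pit5 -> P1=[3,3,5,0,1,0](3) P2=[1,1,7,7,1,7](1)
Move 7: P1 pit4 -> P1=[3,3,5,0,0,0](5) P2=[0,1,7,7,1,7](1)
Move 8: P1 pit2 -> P1=[3,3,0,1,1,1](6) P2=[1,1,7,7,1,7](1)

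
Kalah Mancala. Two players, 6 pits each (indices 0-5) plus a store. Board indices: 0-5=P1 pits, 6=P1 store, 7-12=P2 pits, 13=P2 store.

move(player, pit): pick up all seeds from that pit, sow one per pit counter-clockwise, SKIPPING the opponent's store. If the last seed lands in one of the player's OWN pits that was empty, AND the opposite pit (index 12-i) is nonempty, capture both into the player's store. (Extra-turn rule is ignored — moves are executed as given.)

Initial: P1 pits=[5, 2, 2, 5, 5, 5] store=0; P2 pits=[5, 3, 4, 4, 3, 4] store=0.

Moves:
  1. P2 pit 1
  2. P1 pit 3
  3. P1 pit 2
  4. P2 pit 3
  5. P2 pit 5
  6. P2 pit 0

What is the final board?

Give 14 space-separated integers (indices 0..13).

Move 1: P2 pit1 -> P1=[5,2,2,5,5,5](0) P2=[5,0,5,5,4,4](0)
Move 2: P1 pit3 -> P1=[5,2,2,0,6,6](1) P2=[6,1,5,5,4,4](0)
Move 3: P1 pit2 -> P1=[5,2,0,1,7,6](1) P2=[6,1,5,5,4,4](0)
Move 4: P2 pit3 -> P1=[6,3,0,1,7,6](1) P2=[6,1,5,0,5,5](1)
Move 5: P2 pit5 -> P1=[7,4,1,2,7,6](1) P2=[6,1,5,0,5,0](2)
Move 6: P2 pit0 -> P1=[7,4,1,2,7,6](1) P2=[0,2,6,1,6,1](3)

Answer: 7 4 1 2 7 6 1 0 2 6 1 6 1 3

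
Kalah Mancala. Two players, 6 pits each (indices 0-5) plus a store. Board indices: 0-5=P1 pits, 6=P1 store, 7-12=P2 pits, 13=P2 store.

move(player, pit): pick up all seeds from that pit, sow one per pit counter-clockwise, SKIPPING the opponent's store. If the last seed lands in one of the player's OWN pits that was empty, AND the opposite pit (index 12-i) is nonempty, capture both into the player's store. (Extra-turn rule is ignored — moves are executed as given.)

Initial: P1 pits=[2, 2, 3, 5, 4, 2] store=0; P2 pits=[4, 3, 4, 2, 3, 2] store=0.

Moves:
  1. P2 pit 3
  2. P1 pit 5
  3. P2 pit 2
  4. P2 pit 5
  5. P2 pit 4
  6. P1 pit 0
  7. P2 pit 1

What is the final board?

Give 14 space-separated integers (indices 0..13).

Move 1: P2 pit3 -> P1=[2,2,3,5,4,2](0) P2=[4,3,4,0,4,3](0)
Move 2: P1 pit5 -> P1=[2,2,3,5,4,0](1) P2=[5,3,4,0,4,3](0)
Move 3: P2 pit2 -> P1=[2,2,3,5,4,0](1) P2=[5,3,0,1,5,4](1)
Move 4: P2 pit5 -> P1=[3,3,4,5,4,0](1) P2=[5,3,0,1,5,0](2)
Move 5: P2 pit4 -> P1=[4,4,5,5,4,0](1) P2=[5,3,0,1,0,1](3)
Move 6: P1 pit0 -> P1=[0,5,6,6,5,0](1) P2=[5,3,0,1,0,1](3)
Move 7: P2 pit1 -> P1=[0,0,6,6,5,0](1) P2=[5,0,1,2,0,1](9)

Answer: 0 0 6 6 5 0 1 5 0 1 2 0 1 9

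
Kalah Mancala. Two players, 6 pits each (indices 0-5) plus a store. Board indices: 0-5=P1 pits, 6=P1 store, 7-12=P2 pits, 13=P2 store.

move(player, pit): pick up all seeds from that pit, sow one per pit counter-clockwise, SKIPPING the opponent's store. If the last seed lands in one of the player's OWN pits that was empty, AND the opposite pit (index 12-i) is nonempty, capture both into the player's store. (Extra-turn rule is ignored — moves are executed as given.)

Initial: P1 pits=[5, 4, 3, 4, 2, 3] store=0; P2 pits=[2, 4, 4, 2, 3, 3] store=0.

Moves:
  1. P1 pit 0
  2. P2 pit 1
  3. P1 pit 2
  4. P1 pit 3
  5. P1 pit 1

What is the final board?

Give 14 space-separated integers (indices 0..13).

Answer: 0 0 1 1 6 7 3 3 1 6 3 4 4 0

Derivation:
Move 1: P1 pit0 -> P1=[0,5,4,5,3,4](0) P2=[2,4,4,2,3,3](0)
Move 2: P2 pit1 -> P1=[0,5,4,5,3,4](0) P2=[2,0,5,3,4,4](0)
Move 3: P1 pit2 -> P1=[0,5,0,6,4,5](1) P2=[2,0,5,3,4,4](0)
Move 4: P1 pit3 -> P1=[0,5,0,0,5,6](2) P2=[3,1,6,3,4,4](0)
Move 5: P1 pit1 -> P1=[0,0,1,1,6,7](3) P2=[3,1,6,3,4,4](0)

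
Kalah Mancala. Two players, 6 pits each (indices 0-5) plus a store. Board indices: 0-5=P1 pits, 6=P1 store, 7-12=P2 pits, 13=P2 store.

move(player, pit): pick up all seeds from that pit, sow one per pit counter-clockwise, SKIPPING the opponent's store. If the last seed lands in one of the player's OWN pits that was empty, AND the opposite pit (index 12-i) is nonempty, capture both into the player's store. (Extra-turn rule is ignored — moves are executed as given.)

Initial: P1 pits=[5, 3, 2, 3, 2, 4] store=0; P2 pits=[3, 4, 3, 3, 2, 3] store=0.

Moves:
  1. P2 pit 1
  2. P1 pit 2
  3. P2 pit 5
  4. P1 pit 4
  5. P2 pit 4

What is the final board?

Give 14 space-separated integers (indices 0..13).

Move 1: P2 pit1 -> P1=[5,3,2,3,2,4](0) P2=[3,0,4,4,3,4](0)
Move 2: P1 pit2 -> P1=[5,3,0,4,3,4](0) P2=[3,0,4,4,3,4](0)
Move 3: P2 pit5 -> P1=[6,4,1,4,3,4](0) P2=[3,0,4,4,3,0](1)
Move 4: P1 pit4 -> P1=[6,4,1,4,0,5](1) P2=[4,0,4,4,3,0](1)
Move 5: P2 pit4 -> P1=[7,4,1,4,0,5](1) P2=[4,0,4,4,0,1](2)

Answer: 7 4 1 4 0 5 1 4 0 4 4 0 1 2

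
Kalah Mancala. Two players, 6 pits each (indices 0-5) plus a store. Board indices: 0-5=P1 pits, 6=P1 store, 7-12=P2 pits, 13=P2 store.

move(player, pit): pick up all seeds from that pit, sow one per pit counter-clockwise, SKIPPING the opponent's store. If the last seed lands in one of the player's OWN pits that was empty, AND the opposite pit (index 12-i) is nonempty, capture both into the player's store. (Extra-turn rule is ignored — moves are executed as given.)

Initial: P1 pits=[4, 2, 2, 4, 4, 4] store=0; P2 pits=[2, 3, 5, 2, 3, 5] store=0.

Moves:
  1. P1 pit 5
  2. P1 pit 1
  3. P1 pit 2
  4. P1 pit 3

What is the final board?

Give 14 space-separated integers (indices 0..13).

Move 1: P1 pit5 -> P1=[4,2,2,4,4,0](1) P2=[3,4,6,2,3,5](0)
Move 2: P1 pit1 -> P1=[4,0,3,5,4,0](1) P2=[3,4,6,2,3,5](0)
Move 3: P1 pit2 -> P1=[4,0,0,6,5,0](5) P2=[0,4,6,2,3,5](0)
Move 4: P1 pit3 -> P1=[4,0,0,0,6,1](6) P2=[1,5,7,2,3,5](0)

Answer: 4 0 0 0 6 1 6 1 5 7 2 3 5 0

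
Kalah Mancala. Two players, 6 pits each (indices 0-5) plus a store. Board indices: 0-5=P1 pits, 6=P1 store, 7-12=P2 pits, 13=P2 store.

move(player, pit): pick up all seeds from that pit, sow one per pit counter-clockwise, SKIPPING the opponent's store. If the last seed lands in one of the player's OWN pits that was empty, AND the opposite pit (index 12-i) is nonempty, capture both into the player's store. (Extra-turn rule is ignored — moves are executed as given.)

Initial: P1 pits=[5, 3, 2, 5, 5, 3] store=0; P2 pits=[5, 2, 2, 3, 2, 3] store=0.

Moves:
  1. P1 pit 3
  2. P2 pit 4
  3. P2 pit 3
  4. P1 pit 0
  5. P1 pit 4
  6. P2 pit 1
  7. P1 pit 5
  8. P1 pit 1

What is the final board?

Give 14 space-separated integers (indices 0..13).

Answer: 0 0 4 2 1 0 12 0 1 5 3 4 6 2

Derivation:
Move 1: P1 pit3 -> P1=[5,3,2,0,6,4](1) P2=[6,3,2,3,2,3](0)
Move 2: P2 pit4 -> P1=[5,3,2,0,6,4](1) P2=[6,3,2,3,0,4](1)
Move 3: P2 pit3 -> P1=[5,3,2,0,6,4](1) P2=[6,3,2,0,1,5](2)
Move 4: P1 pit0 -> P1=[0,4,3,1,7,5](1) P2=[6,3,2,0,1,5](2)
Move 5: P1 pit4 -> P1=[0,4,3,1,0,6](2) P2=[7,4,3,1,2,5](2)
Move 6: P2 pit1 -> P1=[0,4,3,1,0,6](2) P2=[7,0,4,2,3,6](2)
Move 7: P1 pit5 -> P1=[0,4,3,1,0,0](3) P2=[8,1,5,3,4,6](2)
Move 8: P1 pit1 -> P1=[0,0,4,2,1,0](12) P2=[0,1,5,3,4,6](2)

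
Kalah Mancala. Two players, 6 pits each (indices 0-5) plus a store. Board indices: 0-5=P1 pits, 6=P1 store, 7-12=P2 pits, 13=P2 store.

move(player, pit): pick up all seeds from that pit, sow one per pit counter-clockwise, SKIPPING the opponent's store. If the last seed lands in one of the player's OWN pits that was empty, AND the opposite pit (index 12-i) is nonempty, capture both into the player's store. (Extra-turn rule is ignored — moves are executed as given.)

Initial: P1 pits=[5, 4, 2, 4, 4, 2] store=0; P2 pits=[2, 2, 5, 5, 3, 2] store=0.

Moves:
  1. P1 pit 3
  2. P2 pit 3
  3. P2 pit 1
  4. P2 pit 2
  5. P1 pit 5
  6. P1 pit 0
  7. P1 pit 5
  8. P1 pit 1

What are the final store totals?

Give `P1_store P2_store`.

Move 1: P1 pit3 -> P1=[5,4,2,0,5,3](1) P2=[3,2,5,5,3,2](0)
Move 2: P2 pit3 -> P1=[6,5,2,0,5,3](1) P2=[3,2,5,0,4,3](1)
Move 3: P2 pit1 -> P1=[6,5,0,0,5,3](1) P2=[3,0,6,0,4,3](4)
Move 4: P2 pit2 -> P1=[7,6,0,0,5,3](1) P2=[3,0,0,1,5,4](5)
Move 5: P1 pit5 -> P1=[7,6,0,0,5,0](2) P2=[4,1,0,1,5,4](5)
Move 6: P1 pit0 -> P1=[0,7,1,1,6,1](3) P2=[5,1,0,1,5,4](5)
Move 7: P1 pit5 -> P1=[0,7,1,1,6,0](4) P2=[5,1,0,1,5,4](5)
Move 8: P1 pit1 -> P1=[0,0,2,2,7,1](5) P2=[6,2,0,1,5,4](5)

Answer: 5 5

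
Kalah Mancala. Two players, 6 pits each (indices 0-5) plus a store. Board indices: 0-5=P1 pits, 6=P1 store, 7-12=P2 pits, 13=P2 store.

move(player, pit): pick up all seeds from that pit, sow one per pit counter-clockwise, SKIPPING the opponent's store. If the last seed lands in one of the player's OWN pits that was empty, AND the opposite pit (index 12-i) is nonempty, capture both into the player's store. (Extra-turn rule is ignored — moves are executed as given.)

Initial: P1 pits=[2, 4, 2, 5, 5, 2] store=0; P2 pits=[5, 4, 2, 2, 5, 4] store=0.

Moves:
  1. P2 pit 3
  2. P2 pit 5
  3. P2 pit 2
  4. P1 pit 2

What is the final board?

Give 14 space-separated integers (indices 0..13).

Move 1: P2 pit3 -> P1=[2,4,2,5,5,2](0) P2=[5,4,2,0,6,5](0)
Move 2: P2 pit5 -> P1=[3,5,3,6,5,2](0) P2=[5,4,2,0,6,0](1)
Move 3: P2 pit2 -> P1=[3,5,3,6,5,2](0) P2=[5,4,0,1,7,0](1)
Move 4: P1 pit2 -> P1=[3,5,0,7,6,3](0) P2=[5,4,0,1,7,0](1)

Answer: 3 5 0 7 6 3 0 5 4 0 1 7 0 1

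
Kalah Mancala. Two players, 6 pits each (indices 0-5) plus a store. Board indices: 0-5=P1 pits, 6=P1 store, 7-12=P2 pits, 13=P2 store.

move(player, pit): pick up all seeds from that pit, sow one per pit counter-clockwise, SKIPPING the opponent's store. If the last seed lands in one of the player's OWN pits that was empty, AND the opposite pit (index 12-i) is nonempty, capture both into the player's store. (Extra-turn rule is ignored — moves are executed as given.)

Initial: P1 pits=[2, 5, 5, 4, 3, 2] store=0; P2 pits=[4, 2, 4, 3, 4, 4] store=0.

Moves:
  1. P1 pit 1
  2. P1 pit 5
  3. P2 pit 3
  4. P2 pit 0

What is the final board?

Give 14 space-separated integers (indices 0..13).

Move 1: P1 pit1 -> P1=[2,0,6,5,4,3](1) P2=[4,2,4,3,4,4](0)
Move 2: P1 pit5 -> P1=[2,0,6,5,4,0](2) P2=[5,3,4,3,4,4](0)
Move 3: P2 pit3 -> P1=[2,0,6,5,4,0](2) P2=[5,3,4,0,5,5](1)
Move 4: P2 pit0 -> P1=[2,0,6,5,4,0](2) P2=[0,4,5,1,6,6](1)

Answer: 2 0 6 5 4 0 2 0 4 5 1 6 6 1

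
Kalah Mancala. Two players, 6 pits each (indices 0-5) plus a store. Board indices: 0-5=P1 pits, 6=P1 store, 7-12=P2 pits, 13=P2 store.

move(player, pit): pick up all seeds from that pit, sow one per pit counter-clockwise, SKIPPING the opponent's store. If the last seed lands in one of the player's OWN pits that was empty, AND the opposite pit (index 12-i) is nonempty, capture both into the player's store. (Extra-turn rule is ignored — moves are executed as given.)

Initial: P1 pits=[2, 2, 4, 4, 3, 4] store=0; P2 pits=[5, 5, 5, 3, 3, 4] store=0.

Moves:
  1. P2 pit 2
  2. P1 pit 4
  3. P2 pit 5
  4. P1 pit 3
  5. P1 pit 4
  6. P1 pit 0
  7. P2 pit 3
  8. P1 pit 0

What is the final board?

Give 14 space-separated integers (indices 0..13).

Move 1: P2 pit2 -> P1=[3,2,4,4,3,4](0) P2=[5,5,0,4,4,5](1)
Move 2: P1 pit4 -> P1=[3,2,4,4,0,5](1) P2=[6,5,0,4,4,5](1)
Move 3: P2 pit5 -> P1=[4,3,5,5,0,5](1) P2=[6,5,0,4,4,0](2)
Move 4: P1 pit3 -> P1=[4,3,5,0,1,6](2) P2=[7,6,0,4,4,0](2)
Move 5: P1 pit4 -> P1=[4,3,5,0,0,7](2) P2=[7,6,0,4,4,0](2)
Move 6: P1 pit0 -> P1=[0,4,6,1,0,7](9) P2=[7,0,0,4,4,0](2)
Move 7: P2 pit3 -> P1=[1,4,6,1,0,7](9) P2=[7,0,0,0,5,1](3)
Move 8: P1 pit0 -> P1=[0,5,6,1,0,7](9) P2=[7,0,0,0,5,1](3)

Answer: 0 5 6 1 0 7 9 7 0 0 0 5 1 3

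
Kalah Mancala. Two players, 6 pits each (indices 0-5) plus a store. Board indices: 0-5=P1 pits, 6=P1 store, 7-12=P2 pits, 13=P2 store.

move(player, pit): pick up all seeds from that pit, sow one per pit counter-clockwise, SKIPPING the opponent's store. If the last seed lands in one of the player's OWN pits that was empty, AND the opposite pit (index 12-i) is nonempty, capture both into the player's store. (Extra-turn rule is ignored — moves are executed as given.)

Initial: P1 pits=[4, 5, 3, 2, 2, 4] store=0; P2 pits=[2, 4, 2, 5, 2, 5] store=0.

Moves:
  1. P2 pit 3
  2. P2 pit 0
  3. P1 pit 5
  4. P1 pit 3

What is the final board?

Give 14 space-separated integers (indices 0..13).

Answer: 5 6 3 0 3 0 3 0 6 4 0 3 6 1

Derivation:
Move 1: P2 pit3 -> P1=[5,6,3,2,2,4](0) P2=[2,4,2,0,3,6](1)
Move 2: P2 pit0 -> P1=[5,6,3,2,2,4](0) P2=[0,5,3,0,3,6](1)
Move 3: P1 pit5 -> P1=[5,6,3,2,2,0](1) P2=[1,6,4,0,3,6](1)
Move 4: P1 pit3 -> P1=[5,6,3,0,3,0](3) P2=[0,6,4,0,3,6](1)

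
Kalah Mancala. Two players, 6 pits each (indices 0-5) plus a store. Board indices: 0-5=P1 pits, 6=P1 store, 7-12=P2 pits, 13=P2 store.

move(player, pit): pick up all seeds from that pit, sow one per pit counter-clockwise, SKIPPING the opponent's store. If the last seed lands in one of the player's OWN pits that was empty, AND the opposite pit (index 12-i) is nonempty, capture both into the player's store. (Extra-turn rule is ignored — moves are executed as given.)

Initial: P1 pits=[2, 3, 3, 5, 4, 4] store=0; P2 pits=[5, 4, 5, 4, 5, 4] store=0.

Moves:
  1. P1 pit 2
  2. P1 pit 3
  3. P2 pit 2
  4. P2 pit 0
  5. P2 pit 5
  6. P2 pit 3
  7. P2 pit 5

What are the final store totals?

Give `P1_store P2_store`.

Move 1: P1 pit2 -> P1=[2,3,0,6,5,5](0) P2=[5,4,5,4,5,4](0)
Move 2: P1 pit3 -> P1=[2,3,0,0,6,6](1) P2=[6,5,6,4,5,4](0)
Move 3: P2 pit2 -> P1=[3,4,0,0,6,6](1) P2=[6,5,0,5,6,5](1)
Move 4: P2 pit0 -> P1=[3,4,0,0,6,6](1) P2=[0,6,1,6,7,6](2)
Move 5: P2 pit5 -> P1=[4,5,1,1,7,6](1) P2=[0,6,1,6,7,0](3)
Move 6: P2 pit3 -> P1=[5,6,2,1,7,6](1) P2=[0,6,1,0,8,1](4)
Move 7: P2 pit5 -> P1=[5,6,2,1,7,6](1) P2=[0,6,1,0,8,0](5)

Answer: 1 5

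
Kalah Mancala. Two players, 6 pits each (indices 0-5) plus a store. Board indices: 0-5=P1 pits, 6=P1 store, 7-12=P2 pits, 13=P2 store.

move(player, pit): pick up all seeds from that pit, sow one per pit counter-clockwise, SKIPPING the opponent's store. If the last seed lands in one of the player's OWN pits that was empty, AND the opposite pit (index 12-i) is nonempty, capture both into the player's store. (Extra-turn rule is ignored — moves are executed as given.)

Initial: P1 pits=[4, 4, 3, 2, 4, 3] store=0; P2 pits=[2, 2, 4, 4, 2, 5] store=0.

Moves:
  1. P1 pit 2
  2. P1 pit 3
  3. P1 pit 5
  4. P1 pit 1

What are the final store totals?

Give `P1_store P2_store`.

Move 1: P1 pit2 -> P1=[4,4,0,3,5,4](0) P2=[2,2,4,4,2,5](0)
Move 2: P1 pit3 -> P1=[4,4,0,0,6,5](1) P2=[2,2,4,4,2,5](0)
Move 3: P1 pit5 -> P1=[4,4,0,0,6,0](2) P2=[3,3,5,5,2,5](0)
Move 4: P1 pit1 -> P1=[4,0,1,1,7,0](6) P2=[0,3,5,5,2,5](0)

Answer: 6 0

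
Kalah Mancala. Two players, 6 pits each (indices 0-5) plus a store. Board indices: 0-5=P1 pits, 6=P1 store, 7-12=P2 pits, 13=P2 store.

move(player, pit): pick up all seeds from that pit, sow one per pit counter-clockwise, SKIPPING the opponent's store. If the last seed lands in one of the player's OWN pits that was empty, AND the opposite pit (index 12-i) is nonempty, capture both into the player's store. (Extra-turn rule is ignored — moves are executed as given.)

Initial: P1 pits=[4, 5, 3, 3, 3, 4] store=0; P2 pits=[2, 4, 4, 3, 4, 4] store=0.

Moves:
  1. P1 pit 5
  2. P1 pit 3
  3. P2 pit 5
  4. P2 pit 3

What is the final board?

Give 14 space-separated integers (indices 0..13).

Answer: 5 6 4 0 4 1 2 3 5 5 0 5 1 2

Derivation:
Move 1: P1 pit5 -> P1=[4,5,3,3,3,0](1) P2=[3,5,5,3,4,4](0)
Move 2: P1 pit3 -> P1=[4,5,3,0,4,1](2) P2=[3,5,5,3,4,4](0)
Move 3: P2 pit5 -> P1=[5,6,4,0,4,1](2) P2=[3,5,5,3,4,0](1)
Move 4: P2 pit3 -> P1=[5,6,4,0,4,1](2) P2=[3,5,5,0,5,1](2)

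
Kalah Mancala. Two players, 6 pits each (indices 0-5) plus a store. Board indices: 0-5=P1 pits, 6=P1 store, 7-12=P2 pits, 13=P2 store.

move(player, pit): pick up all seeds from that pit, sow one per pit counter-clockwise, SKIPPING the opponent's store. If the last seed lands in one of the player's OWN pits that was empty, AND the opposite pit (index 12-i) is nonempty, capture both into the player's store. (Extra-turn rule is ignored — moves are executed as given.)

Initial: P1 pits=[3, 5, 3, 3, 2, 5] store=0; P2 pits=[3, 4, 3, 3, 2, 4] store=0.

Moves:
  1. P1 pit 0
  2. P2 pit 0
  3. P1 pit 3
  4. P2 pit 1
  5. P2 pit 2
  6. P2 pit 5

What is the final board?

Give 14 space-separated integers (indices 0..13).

Move 1: P1 pit0 -> P1=[0,6,4,4,2,5](0) P2=[3,4,3,3,2,4](0)
Move 2: P2 pit0 -> P1=[0,6,4,4,2,5](0) P2=[0,5,4,4,2,4](0)
Move 3: P1 pit3 -> P1=[0,6,4,0,3,6](1) P2=[1,5,4,4,2,4](0)
Move 4: P2 pit1 -> P1=[0,6,4,0,3,6](1) P2=[1,0,5,5,3,5](1)
Move 5: P2 pit2 -> P1=[1,6,4,0,3,6](1) P2=[1,0,0,6,4,6](2)
Move 6: P2 pit5 -> P1=[2,7,5,1,4,6](1) P2=[1,0,0,6,4,0](3)

Answer: 2 7 5 1 4 6 1 1 0 0 6 4 0 3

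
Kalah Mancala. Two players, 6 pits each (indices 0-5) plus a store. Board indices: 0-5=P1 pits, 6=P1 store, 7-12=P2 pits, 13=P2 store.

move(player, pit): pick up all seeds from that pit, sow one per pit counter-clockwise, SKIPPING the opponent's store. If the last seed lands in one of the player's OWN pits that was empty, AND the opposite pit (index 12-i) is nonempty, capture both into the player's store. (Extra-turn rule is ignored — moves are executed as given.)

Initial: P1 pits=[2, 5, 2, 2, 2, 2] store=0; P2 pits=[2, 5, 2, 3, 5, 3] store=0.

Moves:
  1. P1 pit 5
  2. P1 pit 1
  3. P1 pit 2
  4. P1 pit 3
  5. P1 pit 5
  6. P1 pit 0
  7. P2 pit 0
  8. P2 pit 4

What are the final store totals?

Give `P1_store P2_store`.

Answer: 8 1

Derivation:
Move 1: P1 pit5 -> P1=[2,5,2,2,2,0](1) P2=[3,5,2,3,5,3](0)
Move 2: P1 pit1 -> P1=[2,0,3,3,3,1](2) P2=[3,5,2,3,5,3](0)
Move 3: P1 pit2 -> P1=[2,0,0,4,4,2](2) P2=[3,5,2,3,5,3](0)
Move 4: P1 pit3 -> P1=[2,0,0,0,5,3](3) P2=[4,5,2,3,5,3](0)
Move 5: P1 pit5 -> P1=[2,0,0,0,5,0](4) P2=[5,6,2,3,5,3](0)
Move 6: P1 pit0 -> P1=[0,1,0,0,5,0](8) P2=[5,6,2,0,5,3](0)
Move 7: P2 pit0 -> P1=[0,1,0,0,5,0](8) P2=[0,7,3,1,6,4](0)
Move 8: P2 pit4 -> P1=[1,2,1,1,5,0](8) P2=[0,7,3,1,0,5](1)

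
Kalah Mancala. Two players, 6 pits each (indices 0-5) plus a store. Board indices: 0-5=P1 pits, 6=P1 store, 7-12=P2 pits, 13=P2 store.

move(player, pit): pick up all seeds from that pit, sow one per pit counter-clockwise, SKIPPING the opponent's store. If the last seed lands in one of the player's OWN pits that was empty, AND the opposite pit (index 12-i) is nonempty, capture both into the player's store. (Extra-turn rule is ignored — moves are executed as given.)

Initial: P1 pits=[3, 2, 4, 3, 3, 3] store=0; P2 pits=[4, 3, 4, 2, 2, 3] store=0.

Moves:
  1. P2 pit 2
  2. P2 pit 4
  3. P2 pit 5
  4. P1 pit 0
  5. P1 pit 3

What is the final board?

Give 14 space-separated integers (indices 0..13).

Answer: 0 4 6 0 5 5 1 5 4 0 3 0 0 3

Derivation:
Move 1: P2 pit2 -> P1=[3,2,4,3,3,3](0) P2=[4,3,0,3,3,4](1)
Move 2: P2 pit4 -> P1=[4,2,4,3,3,3](0) P2=[4,3,0,3,0,5](2)
Move 3: P2 pit5 -> P1=[5,3,5,4,3,3](0) P2=[4,3,0,3,0,0](3)
Move 4: P1 pit0 -> P1=[0,4,6,5,4,4](0) P2=[4,3,0,3,0,0](3)
Move 5: P1 pit3 -> P1=[0,4,6,0,5,5](1) P2=[5,4,0,3,0,0](3)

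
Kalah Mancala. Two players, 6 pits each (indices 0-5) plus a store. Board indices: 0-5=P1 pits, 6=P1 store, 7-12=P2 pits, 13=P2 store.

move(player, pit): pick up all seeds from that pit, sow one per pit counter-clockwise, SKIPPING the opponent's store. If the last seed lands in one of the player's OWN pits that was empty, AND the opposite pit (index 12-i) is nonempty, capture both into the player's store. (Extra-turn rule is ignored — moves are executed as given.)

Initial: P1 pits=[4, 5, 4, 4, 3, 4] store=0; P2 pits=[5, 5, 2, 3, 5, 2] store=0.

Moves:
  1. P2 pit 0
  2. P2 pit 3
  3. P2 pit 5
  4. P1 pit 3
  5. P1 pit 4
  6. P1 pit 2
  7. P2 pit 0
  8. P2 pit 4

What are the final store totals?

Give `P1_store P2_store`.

Answer: 3 3

Derivation:
Move 1: P2 pit0 -> P1=[4,5,4,4,3,4](0) P2=[0,6,3,4,6,3](0)
Move 2: P2 pit3 -> P1=[5,5,4,4,3,4](0) P2=[0,6,3,0,7,4](1)
Move 3: P2 pit5 -> P1=[6,6,5,4,3,4](0) P2=[0,6,3,0,7,0](2)
Move 4: P1 pit3 -> P1=[6,6,5,0,4,5](1) P2=[1,6,3,0,7,0](2)
Move 5: P1 pit4 -> P1=[6,6,5,0,0,6](2) P2=[2,7,3,0,7,0](2)
Move 6: P1 pit2 -> P1=[6,6,0,1,1,7](3) P2=[3,7,3,0,7,0](2)
Move 7: P2 pit0 -> P1=[6,6,0,1,1,7](3) P2=[0,8,4,1,7,0](2)
Move 8: P2 pit4 -> P1=[7,7,1,2,2,7](3) P2=[0,8,4,1,0,1](3)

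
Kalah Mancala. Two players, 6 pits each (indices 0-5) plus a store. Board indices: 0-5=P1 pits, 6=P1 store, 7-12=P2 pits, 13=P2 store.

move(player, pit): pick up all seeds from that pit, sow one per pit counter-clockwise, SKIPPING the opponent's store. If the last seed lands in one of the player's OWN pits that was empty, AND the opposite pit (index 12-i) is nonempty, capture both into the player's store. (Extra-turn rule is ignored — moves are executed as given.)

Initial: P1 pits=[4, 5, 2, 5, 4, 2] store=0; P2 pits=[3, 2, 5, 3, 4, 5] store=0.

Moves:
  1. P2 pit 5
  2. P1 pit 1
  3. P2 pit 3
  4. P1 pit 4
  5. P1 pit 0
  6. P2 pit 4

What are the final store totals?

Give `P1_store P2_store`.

Move 1: P2 pit5 -> P1=[5,6,3,6,4,2](0) P2=[3,2,5,3,4,0](1)
Move 2: P1 pit1 -> P1=[5,0,4,7,5,3](1) P2=[4,2,5,3,4,0](1)
Move 3: P2 pit3 -> P1=[5,0,4,7,5,3](1) P2=[4,2,5,0,5,1](2)
Move 4: P1 pit4 -> P1=[5,0,4,7,0,4](2) P2=[5,3,6,0,5,1](2)
Move 5: P1 pit0 -> P1=[0,1,5,8,1,5](2) P2=[5,3,6,0,5,1](2)
Move 6: P2 pit4 -> P1=[1,2,6,8,1,5](2) P2=[5,3,6,0,0,2](3)

Answer: 2 3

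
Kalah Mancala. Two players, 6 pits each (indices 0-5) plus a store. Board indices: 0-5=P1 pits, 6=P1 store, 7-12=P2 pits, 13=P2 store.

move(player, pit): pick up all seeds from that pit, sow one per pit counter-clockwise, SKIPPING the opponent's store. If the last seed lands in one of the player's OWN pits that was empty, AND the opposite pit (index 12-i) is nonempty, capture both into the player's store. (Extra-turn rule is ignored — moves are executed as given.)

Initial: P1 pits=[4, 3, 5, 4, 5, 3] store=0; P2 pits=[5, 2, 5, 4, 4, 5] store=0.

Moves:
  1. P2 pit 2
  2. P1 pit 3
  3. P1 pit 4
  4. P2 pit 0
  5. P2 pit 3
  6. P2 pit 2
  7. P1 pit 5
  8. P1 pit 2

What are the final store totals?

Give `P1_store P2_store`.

Move 1: P2 pit2 -> P1=[5,3,5,4,5,3](0) P2=[5,2,0,5,5,6](1)
Move 2: P1 pit3 -> P1=[5,3,5,0,6,4](1) P2=[6,2,0,5,5,6](1)
Move 3: P1 pit4 -> P1=[5,3,5,0,0,5](2) P2=[7,3,1,6,5,6](1)
Move 4: P2 pit0 -> P1=[6,3,5,0,0,5](2) P2=[0,4,2,7,6,7](2)
Move 5: P2 pit3 -> P1=[7,4,6,1,0,5](2) P2=[0,4,2,0,7,8](3)
Move 6: P2 pit2 -> P1=[7,4,6,1,0,5](2) P2=[0,4,0,1,8,8](3)
Move 7: P1 pit5 -> P1=[7,4,6,1,0,0](3) P2=[1,5,1,2,8,8](3)
Move 8: P1 pit2 -> P1=[7,4,0,2,1,1](4) P2=[2,6,1,2,8,8](3)

Answer: 4 3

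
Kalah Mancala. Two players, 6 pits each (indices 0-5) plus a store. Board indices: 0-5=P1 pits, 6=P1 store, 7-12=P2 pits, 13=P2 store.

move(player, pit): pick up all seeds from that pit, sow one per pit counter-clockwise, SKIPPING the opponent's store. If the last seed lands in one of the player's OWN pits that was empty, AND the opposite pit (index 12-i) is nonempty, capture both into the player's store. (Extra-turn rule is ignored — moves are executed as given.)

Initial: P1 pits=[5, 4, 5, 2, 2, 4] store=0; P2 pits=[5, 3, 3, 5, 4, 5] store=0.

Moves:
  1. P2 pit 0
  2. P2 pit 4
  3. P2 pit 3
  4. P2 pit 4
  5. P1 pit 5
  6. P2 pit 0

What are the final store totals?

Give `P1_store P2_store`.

Move 1: P2 pit0 -> P1=[5,4,5,2,2,4](0) P2=[0,4,4,6,5,6](0)
Move 2: P2 pit4 -> P1=[6,5,6,2,2,4](0) P2=[0,4,4,6,0,7](1)
Move 3: P2 pit3 -> P1=[7,6,7,2,2,4](0) P2=[0,4,4,0,1,8](2)
Move 4: P2 pit4 -> P1=[7,6,7,2,2,4](0) P2=[0,4,4,0,0,9](2)
Move 5: P1 pit5 -> P1=[7,6,7,2,2,0](1) P2=[1,5,5,0,0,9](2)
Move 6: P2 pit0 -> P1=[7,6,7,2,2,0](1) P2=[0,6,5,0,0,9](2)

Answer: 1 2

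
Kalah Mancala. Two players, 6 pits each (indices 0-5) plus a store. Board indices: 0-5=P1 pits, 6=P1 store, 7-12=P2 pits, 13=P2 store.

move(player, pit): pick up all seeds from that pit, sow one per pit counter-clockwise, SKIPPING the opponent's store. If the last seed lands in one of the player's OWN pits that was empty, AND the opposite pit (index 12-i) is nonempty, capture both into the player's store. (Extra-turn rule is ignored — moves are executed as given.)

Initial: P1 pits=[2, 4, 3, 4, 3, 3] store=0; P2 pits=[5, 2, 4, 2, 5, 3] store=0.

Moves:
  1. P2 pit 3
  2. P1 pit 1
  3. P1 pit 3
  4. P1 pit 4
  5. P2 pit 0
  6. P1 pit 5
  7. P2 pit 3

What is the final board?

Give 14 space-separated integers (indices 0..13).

Answer: 3 0 4 0 0 0 3 1 6 7 0 9 6 1

Derivation:
Move 1: P2 pit3 -> P1=[2,4,3,4,3,3](0) P2=[5,2,4,0,6,4](0)
Move 2: P1 pit1 -> P1=[2,0,4,5,4,4](0) P2=[5,2,4,0,6,4](0)
Move 3: P1 pit3 -> P1=[2,0,4,0,5,5](1) P2=[6,3,4,0,6,4](0)
Move 4: P1 pit4 -> P1=[2,0,4,0,0,6](2) P2=[7,4,5,0,6,4](0)
Move 5: P2 pit0 -> P1=[3,0,4,0,0,6](2) P2=[0,5,6,1,7,5](1)
Move 6: P1 pit5 -> P1=[3,0,4,0,0,0](3) P2=[1,6,7,2,8,5](1)
Move 7: P2 pit3 -> P1=[3,0,4,0,0,0](3) P2=[1,6,7,0,9,6](1)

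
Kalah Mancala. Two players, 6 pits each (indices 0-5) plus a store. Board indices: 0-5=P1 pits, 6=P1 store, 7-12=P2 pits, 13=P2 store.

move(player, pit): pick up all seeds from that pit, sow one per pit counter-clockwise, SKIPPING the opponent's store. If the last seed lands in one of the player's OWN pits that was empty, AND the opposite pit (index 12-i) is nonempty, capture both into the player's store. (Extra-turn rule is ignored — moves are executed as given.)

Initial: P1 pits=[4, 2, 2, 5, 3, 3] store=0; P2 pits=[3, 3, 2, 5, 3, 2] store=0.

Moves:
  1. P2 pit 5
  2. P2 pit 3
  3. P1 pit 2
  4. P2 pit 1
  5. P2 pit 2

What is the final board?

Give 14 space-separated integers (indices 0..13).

Answer: 6 3 0 6 4 3 0 3 0 0 2 6 2 2

Derivation:
Move 1: P2 pit5 -> P1=[5,2,2,5,3,3](0) P2=[3,3,2,5,3,0](1)
Move 2: P2 pit3 -> P1=[6,3,2,5,3,3](0) P2=[3,3,2,0,4,1](2)
Move 3: P1 pit2 -> P1=[6,3,0,6,4,3](0) P2=[3,3,2,0,4,1](2)
Move 4: P2 pit1 -> P1=[6,3,0,6,4,3](0) P2=[3,0,3,1,5,1](2)
Move 5: P2 pit2 -> P1=[6,3,0,6,4,3](0) P2=[3,0,0,2,6,2](2)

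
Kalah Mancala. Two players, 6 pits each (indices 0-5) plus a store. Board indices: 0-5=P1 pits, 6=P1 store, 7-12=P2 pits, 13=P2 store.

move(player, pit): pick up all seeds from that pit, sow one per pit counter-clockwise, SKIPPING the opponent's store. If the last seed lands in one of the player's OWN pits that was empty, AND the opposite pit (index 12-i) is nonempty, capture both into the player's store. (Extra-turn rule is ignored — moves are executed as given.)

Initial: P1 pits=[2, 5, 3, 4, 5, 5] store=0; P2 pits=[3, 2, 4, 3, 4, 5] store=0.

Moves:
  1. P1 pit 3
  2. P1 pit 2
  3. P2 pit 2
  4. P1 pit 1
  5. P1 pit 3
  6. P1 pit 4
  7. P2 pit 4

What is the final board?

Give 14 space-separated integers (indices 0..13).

Move 1: P1 pit3 -> P1=[2,5,3,0,6,6](1) P2=[4,2,4,3,4,5](0)
Move 2: P1 pit2 -> P1=[2,5,0,1,7,7](1) P2=[4,2,4,3,4,5](0)
Move 3: P2 pit2 -> P1=[2,5,0,1,7,7](1) P2=[4,2,0,4,5,6](1)
Move 4: P1 pit1 -> P1=[2,0,1,2,8,8](2) P2=[4,2,0,4,5,6](1)
Move 5: P1 pit3 -> P1=[2,0,1,0,9,9](2) P2=[4,2,0,4,5,6](1)
Move 6: P1 pit4 -> P1=[3,0,1,0,0,10](3) P2=[5,3,1,5,6,7](1)
Move 7: P2 pit4 -> P1=[4,1,2,1,0,10](3) P2=[5,3,1,5,0,8](2)

Answer: 4 1 2 1 0 10 3 5 3 1 5 0 8 2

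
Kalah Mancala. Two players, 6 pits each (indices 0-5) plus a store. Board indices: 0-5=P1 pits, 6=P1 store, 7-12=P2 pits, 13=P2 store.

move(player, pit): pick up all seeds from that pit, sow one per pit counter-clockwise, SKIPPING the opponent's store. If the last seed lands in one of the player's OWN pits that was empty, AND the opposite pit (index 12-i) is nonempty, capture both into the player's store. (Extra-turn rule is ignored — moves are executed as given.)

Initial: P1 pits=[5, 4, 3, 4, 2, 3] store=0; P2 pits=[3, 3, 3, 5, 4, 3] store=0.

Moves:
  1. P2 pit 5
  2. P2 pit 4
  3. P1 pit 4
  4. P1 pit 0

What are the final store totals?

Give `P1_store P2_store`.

Move 1: P2 pit5 -> P1=[6,5,3,4,2,3](0) P2=[3,3,3,5,4,0](1)
Move 2: P2 pit4 -> P1=[7,6,3,4,2,3](0) P2=[3,3,3,5,0,1](2)
Move 3: P1 pit4 -> P1=[7,6,3,4,0,4](1) P2=[3,3,3,5,0,1](2)
Move 4: P1 pit0 -> P1=[0,7,4,5,1,5](2) P2=[4,3,3,5,0,1](2)

Answer: 2 2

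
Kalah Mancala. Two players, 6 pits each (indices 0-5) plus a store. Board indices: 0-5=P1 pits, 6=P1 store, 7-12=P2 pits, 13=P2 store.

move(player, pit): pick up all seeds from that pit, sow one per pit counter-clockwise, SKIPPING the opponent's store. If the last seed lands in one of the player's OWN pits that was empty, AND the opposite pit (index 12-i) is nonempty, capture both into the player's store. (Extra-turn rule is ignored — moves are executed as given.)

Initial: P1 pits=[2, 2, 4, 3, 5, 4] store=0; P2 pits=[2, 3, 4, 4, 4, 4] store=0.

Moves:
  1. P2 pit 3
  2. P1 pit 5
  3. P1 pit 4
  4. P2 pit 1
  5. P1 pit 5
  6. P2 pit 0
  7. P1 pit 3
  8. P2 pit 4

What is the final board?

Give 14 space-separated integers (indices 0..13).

Answer: 4 3 5 1 2 1 4 0 1 8 2 0 7 3

Derivation:
Move 1: P2 pit3 -> P1=[3,2,4,3,5,4](0) P2=[2,3,4,0,5,5](1)
Move 2: P1 pit5 -> P1=[3,2,4,3,5,0](1) P2=[3,4,5,0,5,5](1)
Move 3: P1 pit4 -> P1=[3,2,4,3,0,1](2) P2=[4,5,6,0,5,5](1)
Move 4: P2 pit1 -> P1=[3,2,4,3,0,1](2) P2=[4,0,7,1,6,6](2)
Move 5: P1 pit5 -> P1=[3,2,4,3,0,0](3) P2=[4,0,7,1,6,6](2)
Move 6: P2 pit0 -> P1=[3,2,4,3,0,0](3) P2=[0,1,8,2,7,6](2)
Move 7: P1 pit3 -> P1=[3,2,4,0,1,1](4) P2=[0,1,8,2,7,6](2)
Move 8: P2 pit4 -> P1=[4,3,5,1,2,1](4) P2=[0,1,8,2,0,7](3)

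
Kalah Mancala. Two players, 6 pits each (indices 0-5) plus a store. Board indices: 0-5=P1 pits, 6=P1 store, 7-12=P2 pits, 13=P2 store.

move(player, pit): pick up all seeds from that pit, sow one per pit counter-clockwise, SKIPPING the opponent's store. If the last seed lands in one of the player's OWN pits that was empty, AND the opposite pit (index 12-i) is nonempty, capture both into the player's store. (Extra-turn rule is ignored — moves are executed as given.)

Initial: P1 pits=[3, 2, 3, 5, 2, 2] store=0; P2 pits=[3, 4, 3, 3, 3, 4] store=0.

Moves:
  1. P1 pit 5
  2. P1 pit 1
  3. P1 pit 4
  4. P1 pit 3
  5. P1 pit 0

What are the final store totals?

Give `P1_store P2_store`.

Move 1: P1 pit5 -> P1=[3,2,3,5,2,0](1) P2=[4,4,3,3,3,4](0)
Move 2: P1 pit1 -> P1=[3,0,4,6,2,0](1) P2=[4,4,3,3,3,4](0)
Move 3: P1 pit4 -> P1=[3,0,4,6,0,1](2) P2=[4,4,3,3,3,4](0)
Move 4: P1 pit3 -> P1=[3,0,4,0,1,2](3) P2=[5,5,4,3,3,4](0)
Move 5: P1 pit0 -> P1=[0,1,5,0,1,2](8) P2=[5,5,0,3,3,4](0)

Answer: 8 0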